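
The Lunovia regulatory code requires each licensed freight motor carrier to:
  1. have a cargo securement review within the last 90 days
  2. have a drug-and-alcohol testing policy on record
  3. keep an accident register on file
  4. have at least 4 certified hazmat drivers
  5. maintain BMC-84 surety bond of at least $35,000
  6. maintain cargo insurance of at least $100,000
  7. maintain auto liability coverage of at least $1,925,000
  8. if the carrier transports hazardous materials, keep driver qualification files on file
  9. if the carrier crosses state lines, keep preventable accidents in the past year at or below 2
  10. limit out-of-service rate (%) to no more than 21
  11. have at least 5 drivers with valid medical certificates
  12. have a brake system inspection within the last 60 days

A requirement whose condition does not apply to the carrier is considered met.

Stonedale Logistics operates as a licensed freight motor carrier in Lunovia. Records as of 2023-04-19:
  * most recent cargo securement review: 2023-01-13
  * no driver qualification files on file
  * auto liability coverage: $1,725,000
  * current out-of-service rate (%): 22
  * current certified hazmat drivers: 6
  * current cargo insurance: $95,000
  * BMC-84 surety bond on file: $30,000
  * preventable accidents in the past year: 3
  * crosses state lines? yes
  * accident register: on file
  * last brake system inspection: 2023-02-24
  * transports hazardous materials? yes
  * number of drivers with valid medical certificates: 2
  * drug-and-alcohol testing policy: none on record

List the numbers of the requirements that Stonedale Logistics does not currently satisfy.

1. cargo securement review 96 days ago vs limit 90 → not met
2. drug-and-alcohol testing policy absent → not met
3. accident register present → met
4. certified hazmat drivers 6 ≥ 4 → met
5. BMC-84 surety bond $30,000 < $35,000 → not met
6. cargo insurance $95,000 < $100,000 → not met
7. auto liability coverage $1,725,000 < $1,925,000 → not met
8. condition 'transports hazardous materials' holds; driver qualification files absent → not met
9. condition 'crosses state lines' holds; preventable accidents in the past year 3 > 2 → not met
10. out-of-service rate (%) 22 > 21 → not met
11. drivers with valid medical certificates 2 < 5 → not met
12. brake system inspection 54 days ago vs limit 60 → met
Not met: 1, 2, 5, 6, 7, 8, 9, 10, 11

1, 2, 5, 6, 7, 8, 9, 10, 11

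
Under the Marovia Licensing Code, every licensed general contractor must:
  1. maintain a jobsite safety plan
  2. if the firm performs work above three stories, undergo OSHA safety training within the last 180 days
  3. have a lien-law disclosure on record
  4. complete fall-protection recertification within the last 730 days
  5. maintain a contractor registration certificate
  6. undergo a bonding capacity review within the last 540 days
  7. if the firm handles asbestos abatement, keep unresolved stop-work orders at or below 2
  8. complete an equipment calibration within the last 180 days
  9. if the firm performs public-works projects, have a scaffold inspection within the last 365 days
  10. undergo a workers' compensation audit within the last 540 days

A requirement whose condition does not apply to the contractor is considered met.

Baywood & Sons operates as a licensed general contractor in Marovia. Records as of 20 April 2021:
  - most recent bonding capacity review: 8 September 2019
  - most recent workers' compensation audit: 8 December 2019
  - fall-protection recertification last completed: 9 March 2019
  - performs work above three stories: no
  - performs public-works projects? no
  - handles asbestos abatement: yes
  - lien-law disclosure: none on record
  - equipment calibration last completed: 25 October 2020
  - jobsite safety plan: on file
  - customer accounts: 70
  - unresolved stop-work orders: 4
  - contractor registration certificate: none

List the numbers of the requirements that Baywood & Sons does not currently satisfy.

3, 4, 5, 6, 7

1. jobsite safety plan present → met
2. condition 'performs work above three stories' does not hold → requirement n/a → met
3. lien-law disclosure absent → not met
4. fall-protection recertification 773 days ago vs limit 730 → not met
5. contractor registration certificate absent → not met
6. bonding capacity review 590 days ago vs limit 540 → not met
7. condition 'handles asbestos abatement' holds; unresolved stop-work orders 4 > 2 → not met
8. equipment calibration 177 days ago vs limit 180 → met
9. condition 'performs public-works projects' does not hold → requirement n/a → met
10. workers' compensation audit 499 days ago vs limit 540 → met
Not met: 3, 4, 5, 6, 7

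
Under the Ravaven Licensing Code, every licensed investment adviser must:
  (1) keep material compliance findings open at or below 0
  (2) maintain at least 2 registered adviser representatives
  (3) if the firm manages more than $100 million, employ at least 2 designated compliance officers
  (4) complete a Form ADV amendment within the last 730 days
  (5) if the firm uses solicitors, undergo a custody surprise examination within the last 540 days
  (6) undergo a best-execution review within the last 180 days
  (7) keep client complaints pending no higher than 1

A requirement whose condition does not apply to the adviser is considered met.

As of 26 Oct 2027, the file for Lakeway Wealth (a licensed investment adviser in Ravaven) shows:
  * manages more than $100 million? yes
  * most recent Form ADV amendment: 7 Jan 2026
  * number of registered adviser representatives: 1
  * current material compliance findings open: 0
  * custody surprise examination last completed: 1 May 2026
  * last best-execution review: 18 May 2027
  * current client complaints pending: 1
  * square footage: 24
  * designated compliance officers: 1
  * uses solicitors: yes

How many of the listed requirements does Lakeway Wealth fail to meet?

3

1. material compliance findings open 0 ≤ 0 → met
2. registered adviser representatives 1 < 2 → not met
3. condition 'manages more than $100 million' holds; designated compliance officers 1 < 2 → not met
4. Form ADV amendment 657 days ago vs limit 730 → met
5. condition 'uses solicitors' holds; custody surprise examination 543 days ago vs limit 540 → not met
6. best-execution review 161 days ago vs limit 180 → met
7. client complaints pending 1 ≤ 1 → met
Not met: 3 of 7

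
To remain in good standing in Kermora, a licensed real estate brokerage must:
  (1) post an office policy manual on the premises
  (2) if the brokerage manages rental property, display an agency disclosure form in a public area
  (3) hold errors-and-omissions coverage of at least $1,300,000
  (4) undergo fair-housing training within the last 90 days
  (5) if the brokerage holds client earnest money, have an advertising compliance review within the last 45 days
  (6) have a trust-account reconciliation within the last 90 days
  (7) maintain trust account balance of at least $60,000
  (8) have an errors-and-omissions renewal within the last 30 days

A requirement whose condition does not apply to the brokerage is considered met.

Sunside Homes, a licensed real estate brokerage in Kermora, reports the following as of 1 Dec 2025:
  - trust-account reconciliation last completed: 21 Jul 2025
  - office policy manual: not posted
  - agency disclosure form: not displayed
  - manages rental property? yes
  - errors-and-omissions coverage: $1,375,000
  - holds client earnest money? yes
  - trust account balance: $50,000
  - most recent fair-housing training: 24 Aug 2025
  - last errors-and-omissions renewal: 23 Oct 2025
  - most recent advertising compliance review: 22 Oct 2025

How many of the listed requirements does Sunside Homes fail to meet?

6

1. office policy manual absent → not met
2. condition 'manages rental property' holds; agency disclosure form absent → not met
3. errors-and-omissions coverage $1,375,000 ≥ $1,300,000 → met
4. fair-housing training 99 days ago vs limit 90 → not met
5. condition 'holds client earnest money' holds; advertising compliance review 40 days ago vs limit 45 → met
6. trust-account reconciliation 133 days ago vs limit 90 → not met
7. trust account balance $50,000 < $60,000 → not met
8. errors-and-omissions renewal 39 days ago vs limit 30 → not met
Not met: 6 of 8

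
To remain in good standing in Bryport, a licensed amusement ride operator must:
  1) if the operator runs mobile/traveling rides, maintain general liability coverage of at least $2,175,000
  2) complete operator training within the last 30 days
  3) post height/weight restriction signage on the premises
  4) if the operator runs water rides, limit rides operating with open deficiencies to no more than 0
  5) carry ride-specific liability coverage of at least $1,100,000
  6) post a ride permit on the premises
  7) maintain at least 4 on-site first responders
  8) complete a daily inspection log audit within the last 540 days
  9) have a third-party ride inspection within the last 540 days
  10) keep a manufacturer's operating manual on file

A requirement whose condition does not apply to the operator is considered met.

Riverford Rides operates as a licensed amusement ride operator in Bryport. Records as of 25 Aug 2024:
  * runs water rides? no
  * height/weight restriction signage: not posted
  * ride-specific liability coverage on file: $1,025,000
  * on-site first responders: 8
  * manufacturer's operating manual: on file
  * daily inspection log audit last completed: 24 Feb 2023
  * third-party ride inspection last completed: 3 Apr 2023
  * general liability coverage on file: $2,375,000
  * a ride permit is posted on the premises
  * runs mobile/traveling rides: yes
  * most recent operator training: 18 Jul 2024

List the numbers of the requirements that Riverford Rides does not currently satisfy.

2, 3, 5, 8

1. condition 'runs mobile/traveling rides' holds; general liability coverage $2,375,000 ≥ $2,175,000 → met
2. operator training 38 days ago vs limit 30 → not met
3. height/weight restriction signage absent → not met
4. condition 'runs water rides' does not hold → requirement n/a → met
5. ride-specific liability coverage $1,025,000 < $1,100,000 → not met
6. ride permit present → met
7. on-site first responders 8 ≥ 4 → met
8. daily inspection log audit 548 days ago vs limit 540 → not met
9. third-party ride inspection 510 days ago vs limit 540 → met
10. manufacturer's operating manual present → met
Not met: 2, 3, 5, 8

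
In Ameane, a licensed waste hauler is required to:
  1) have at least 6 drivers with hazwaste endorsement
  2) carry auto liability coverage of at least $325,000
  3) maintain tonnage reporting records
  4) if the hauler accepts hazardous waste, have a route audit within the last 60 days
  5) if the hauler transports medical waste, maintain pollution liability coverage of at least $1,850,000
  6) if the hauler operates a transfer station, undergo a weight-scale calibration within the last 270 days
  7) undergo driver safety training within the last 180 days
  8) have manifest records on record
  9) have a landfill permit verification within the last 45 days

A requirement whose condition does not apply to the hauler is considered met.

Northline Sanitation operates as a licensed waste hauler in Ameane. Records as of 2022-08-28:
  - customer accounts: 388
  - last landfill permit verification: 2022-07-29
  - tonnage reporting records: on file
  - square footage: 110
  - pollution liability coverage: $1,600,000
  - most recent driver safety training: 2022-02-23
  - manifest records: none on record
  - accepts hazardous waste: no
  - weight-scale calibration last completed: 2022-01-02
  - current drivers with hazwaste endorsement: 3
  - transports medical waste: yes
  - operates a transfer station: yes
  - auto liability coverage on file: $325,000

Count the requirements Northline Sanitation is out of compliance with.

1. drivers with hazwaste endorsement 3 < 6 → not met
2. auto liability coverage $325,000 ≥ $325,000 → met
3. tonnage reporting records present → met
4. condition 'accepts hazardous waste' does not hold → requirement n/a → met
5. condition 'transports medical waste' holds; pollution liability coverage $1,600,000 < $1,850,000 → not met
6. condition 'operates a transfer station' holds; weight-scale calibration 238 days ago vs limit 270 → met
7. driver safety training 186 days ago vs limit 180 → not met
8. manifest records absent → not met
9. landfill permit verification 30 days ago vs limit 45 → met
Not met: 4 of 9

4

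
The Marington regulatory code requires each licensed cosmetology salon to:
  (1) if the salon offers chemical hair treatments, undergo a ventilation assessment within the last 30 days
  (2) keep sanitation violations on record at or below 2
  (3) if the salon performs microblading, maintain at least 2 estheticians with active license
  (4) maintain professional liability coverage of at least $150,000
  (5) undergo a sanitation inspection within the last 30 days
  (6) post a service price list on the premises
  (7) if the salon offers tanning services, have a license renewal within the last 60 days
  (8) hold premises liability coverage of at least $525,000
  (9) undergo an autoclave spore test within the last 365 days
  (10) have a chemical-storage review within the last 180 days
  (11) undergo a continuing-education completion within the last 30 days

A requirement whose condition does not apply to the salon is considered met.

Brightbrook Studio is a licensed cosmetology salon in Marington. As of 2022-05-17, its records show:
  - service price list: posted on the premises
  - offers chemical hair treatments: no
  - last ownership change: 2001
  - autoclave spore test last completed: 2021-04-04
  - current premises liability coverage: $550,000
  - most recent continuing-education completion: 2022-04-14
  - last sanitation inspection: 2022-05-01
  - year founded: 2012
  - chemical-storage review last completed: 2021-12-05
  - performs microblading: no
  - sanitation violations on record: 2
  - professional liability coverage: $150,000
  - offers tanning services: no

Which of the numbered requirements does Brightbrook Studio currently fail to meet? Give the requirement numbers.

9, 11

1. condition 'offers chemical hair treatments' does not hold → requirement n/a → met
2. sanitation violations on record 2 ≤ 2 → met
3. condition 'performs microblading' does not hold → requirement n/a → met
4. professional liability coverage $150,000 ≥ $150,000 → met
5. sanitation inspection 16 days ago vs limit 30 → met
6. service price list present → met
7. condition 'offers tanning services' does not hold → requirement n/a → met
8. premises liability coverage $550,000 ≥ $525,000 → met
9. autoclave spore test 408 days ago vs limit 365 → not met
10. chemical-storage review 163 days ago vs limit 180 → met
11. continuing-education completion 33 days ago vs limit 30 → not met
Not met: 9, 11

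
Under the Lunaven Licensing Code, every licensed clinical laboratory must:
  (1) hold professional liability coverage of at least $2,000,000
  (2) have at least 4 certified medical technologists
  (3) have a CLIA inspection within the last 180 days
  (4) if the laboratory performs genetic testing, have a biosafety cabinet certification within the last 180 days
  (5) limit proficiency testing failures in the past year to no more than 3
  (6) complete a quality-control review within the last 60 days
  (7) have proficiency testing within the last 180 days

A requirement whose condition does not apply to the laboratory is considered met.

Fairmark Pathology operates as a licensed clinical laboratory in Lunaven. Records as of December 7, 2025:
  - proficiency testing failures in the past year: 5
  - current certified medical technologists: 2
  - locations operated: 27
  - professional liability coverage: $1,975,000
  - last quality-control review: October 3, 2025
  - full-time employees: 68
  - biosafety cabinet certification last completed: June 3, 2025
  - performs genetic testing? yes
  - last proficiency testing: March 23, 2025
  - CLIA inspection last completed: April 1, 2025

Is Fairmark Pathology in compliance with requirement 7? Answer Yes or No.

No

7. proficiency testing 259 days ago vs limit 180 → not met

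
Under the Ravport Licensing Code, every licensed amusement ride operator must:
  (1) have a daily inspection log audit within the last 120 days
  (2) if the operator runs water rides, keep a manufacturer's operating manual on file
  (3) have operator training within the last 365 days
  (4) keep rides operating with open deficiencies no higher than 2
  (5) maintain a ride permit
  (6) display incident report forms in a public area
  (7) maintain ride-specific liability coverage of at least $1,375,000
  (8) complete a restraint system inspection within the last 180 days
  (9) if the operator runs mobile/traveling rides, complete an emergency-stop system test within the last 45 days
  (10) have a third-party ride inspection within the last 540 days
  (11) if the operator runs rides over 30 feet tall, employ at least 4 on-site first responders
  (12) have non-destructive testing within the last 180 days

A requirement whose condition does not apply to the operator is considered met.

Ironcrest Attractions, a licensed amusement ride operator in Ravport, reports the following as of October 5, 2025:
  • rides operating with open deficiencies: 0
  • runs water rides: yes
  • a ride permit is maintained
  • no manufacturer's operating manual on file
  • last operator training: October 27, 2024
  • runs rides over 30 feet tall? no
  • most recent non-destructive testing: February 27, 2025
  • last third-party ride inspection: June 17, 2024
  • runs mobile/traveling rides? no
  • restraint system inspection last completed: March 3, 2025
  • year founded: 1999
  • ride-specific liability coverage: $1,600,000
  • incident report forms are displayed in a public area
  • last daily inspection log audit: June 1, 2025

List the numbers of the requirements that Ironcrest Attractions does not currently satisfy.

1, 2, 8, 12

1. daily inspection log audit 126 days ago vs limit 120 → not met
2. condition 'runs water rides' holds; manufacturer's operating manual absent → not met
3. operator training 343 days ago vs limit 365 → met
4. rides operating with open deficiencies 0 ≤ 2 → met
5. ride permit present → met
6. incident report forms present → met
7. ride-specific liability coverage $1,600,000 ≥ $1,375,000 → met
8. restraint system inspection 216 days ago vs limit 180 → not met
9. condition 'runs mobile/traveling rides' does not hold → requirement n/a → met
10. third-party ride inspection 475 days ago vs limit 540 → met
11. condition 'runs rides over 30 feet tall' does not hold → requirement n/a → met
12. non-destructive testing 220 days ago vs limit 180 → not met
Not met: 1, 2, 8, 12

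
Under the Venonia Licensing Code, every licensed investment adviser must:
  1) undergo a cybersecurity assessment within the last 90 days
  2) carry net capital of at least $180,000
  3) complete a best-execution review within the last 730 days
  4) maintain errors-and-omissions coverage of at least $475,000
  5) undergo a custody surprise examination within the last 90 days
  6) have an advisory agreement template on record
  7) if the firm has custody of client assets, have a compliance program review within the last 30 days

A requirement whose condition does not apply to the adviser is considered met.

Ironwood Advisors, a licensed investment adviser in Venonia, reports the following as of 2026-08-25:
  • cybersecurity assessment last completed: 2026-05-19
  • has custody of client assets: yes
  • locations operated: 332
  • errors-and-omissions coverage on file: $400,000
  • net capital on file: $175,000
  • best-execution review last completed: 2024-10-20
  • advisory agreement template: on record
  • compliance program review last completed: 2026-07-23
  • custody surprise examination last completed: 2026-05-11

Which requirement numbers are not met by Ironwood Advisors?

1, 2, 4, 5, 7

1. cybersecurity assessment 98 days ago vs limit 90 → not met
2. net capital $175,000 < $180,000 → not met
3. best-execution review 674 days ago vs limit 730 → met
4. errors-and-omissions coverage $400,000 < $475,000 → not met
5. custody surprise examination 106 days ago vs limit 90 → not met
6. advisory agreement template present → met
7. condition 'has custody of client assets' holds; compliance program review 33 days ago vs limit 30 → not met
Not met: 1, 2, 4, 5, 7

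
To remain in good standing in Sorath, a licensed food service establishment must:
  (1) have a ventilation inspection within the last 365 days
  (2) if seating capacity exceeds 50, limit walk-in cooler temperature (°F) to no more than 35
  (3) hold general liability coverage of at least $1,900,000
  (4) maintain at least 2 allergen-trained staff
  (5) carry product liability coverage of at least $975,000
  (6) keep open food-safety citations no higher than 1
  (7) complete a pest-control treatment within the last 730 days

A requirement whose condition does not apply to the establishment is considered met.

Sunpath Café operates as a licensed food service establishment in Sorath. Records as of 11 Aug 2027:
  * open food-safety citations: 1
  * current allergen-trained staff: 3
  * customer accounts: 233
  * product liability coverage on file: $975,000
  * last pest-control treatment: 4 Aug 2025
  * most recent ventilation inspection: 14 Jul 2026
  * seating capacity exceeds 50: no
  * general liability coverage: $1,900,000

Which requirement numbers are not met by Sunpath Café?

1. ventilation inspection 393 days ago vs limit 365 → not met
2. condition 'seating capacity exceeds 50' does not hold → requirement n/a → met
3. general liability coverage $1,900,000 ≥ $1,900,000 → met
4. allergen-trained staff 3 ≥ 2 → met
5. product liability coverage $975,000 ≥ $975,000 → met
6. open food-safety citations 1 ≤ 1 → met
7. pest-control treatment 737 days ago vs limit 730 → not met
Not met: 1, 7

1, 7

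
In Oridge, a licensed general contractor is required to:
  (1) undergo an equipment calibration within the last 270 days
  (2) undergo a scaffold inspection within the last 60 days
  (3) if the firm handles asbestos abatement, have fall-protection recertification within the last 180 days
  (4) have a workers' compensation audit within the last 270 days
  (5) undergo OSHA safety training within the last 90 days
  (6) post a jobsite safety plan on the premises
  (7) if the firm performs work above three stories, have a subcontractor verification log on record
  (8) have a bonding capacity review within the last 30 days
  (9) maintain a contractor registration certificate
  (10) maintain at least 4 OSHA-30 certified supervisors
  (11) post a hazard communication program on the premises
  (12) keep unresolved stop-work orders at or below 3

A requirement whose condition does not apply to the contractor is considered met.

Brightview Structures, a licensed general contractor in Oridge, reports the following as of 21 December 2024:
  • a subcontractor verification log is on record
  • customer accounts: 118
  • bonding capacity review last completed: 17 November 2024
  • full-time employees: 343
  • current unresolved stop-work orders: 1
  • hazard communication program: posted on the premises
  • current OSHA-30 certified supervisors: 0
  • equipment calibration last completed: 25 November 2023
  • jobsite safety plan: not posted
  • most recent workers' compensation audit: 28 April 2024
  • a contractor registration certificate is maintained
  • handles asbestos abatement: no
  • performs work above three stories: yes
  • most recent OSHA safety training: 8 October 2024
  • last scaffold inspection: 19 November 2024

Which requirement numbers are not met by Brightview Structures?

1. equipment calibration 392 days ago vs limit 270 → not met
2. scaffold inspection 32 days ago vs limit 60 → met
3. condition 'handles asbestos abatement' does not hold → requirement n/a → met
4. workers' compensation audit 237 days ago vs limit 270 → met
5. OSHA safety training 74 days ago vs limit 90 → met
6. jobsite safety plan absent → not met
7. condition 'performs work above three stories' holds; subcontractor verification log present → met
8. bonding capacity review 34 days ago vs limit 30 → not met
9. contractor registration certificate present → met
10. OSHA-30 certified supervisors 0 < 4 → not met
11. hazard communication program present → met
12. unresolved stop-work orders 1 ≤ 3 → met
Not met: 1, 6, 8, 10

1, 6, 8, 10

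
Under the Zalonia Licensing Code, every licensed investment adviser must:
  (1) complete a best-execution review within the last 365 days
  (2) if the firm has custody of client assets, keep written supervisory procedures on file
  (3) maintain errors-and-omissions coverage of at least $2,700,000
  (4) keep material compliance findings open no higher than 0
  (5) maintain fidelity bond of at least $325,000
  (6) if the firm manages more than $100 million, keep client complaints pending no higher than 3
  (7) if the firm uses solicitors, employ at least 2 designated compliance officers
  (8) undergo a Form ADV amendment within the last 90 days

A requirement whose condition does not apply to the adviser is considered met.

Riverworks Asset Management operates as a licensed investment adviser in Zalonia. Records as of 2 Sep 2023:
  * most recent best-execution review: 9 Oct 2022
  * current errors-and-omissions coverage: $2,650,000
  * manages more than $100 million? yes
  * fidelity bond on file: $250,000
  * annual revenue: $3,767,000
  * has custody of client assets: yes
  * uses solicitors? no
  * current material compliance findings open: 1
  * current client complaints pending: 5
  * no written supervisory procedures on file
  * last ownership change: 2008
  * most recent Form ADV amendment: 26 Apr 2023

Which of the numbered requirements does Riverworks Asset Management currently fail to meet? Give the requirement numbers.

1. best-execution review 328 days ago vs limit 365 → met
2. condition 'has custody of client assets' holds; written supervisory procedures absent → not met
3. errors-and-omissions coverage $2,650,000 < $2,700,000 → not met
4. material compliance findings open 1 > 0 → not met
5. fidelity bond $250,000 < $325,000 → not met
6. condition 'manages more than $100 million' holds; client complaints pending 5 > 3 → not met
7. condition 'uses solicitors' does not hold → requirement n/a → met
8. Form ADV amendment 129 days ago vs limit 90 → not met
Not met: 2, 3, 4, 5, 6, 8

2, 3, 4, 5, 6, 8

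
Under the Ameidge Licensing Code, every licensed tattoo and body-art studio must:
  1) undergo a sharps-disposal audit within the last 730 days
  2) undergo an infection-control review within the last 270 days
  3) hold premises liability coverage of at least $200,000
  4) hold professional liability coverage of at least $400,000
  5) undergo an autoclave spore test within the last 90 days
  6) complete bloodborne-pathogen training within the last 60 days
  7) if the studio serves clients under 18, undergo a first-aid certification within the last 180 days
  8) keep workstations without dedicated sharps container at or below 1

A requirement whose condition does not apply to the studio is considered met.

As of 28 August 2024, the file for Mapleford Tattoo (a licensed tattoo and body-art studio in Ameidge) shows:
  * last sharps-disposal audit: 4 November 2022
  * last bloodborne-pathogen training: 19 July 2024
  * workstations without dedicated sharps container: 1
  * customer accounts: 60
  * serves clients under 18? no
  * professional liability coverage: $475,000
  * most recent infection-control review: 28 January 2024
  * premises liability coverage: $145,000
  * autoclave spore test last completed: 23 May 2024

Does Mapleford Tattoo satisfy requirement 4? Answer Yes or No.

Yes

4. professional liability coverage $475,000 ≥ $400,000 → met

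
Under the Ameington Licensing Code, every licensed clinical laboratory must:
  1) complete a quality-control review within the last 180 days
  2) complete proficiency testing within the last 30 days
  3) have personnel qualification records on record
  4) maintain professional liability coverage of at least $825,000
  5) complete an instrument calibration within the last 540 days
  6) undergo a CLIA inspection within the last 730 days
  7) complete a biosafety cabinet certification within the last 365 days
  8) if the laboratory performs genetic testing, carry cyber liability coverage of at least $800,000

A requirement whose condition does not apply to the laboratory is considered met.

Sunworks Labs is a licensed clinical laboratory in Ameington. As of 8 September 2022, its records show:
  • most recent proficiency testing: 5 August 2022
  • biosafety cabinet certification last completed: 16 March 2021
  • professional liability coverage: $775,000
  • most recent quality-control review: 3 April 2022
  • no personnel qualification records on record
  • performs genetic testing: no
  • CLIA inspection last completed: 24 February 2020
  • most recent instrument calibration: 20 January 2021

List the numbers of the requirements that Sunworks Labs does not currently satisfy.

1. quality-control review 158 days ago vs limit 180 → met
2. proficiency testing 34 days ago vs limit 30 → not met
3. personnel qualification records absent → not met
4. professional liability coverage $775,000 < $825,000 → not met
5. instrument calibration 596 days ago vs limit 540 → not met
6. CLIA inspection 927 days ago vs limit 730 → not met
7. biosafety cabinet certification 541 days ago vs limit 365 → not met
8. condition 'performs genetic testing' does not hold → requirement n/a → met
Not met: 2, 3, 4, 5, 6, 7

2, 3, 4, 5, 6, 7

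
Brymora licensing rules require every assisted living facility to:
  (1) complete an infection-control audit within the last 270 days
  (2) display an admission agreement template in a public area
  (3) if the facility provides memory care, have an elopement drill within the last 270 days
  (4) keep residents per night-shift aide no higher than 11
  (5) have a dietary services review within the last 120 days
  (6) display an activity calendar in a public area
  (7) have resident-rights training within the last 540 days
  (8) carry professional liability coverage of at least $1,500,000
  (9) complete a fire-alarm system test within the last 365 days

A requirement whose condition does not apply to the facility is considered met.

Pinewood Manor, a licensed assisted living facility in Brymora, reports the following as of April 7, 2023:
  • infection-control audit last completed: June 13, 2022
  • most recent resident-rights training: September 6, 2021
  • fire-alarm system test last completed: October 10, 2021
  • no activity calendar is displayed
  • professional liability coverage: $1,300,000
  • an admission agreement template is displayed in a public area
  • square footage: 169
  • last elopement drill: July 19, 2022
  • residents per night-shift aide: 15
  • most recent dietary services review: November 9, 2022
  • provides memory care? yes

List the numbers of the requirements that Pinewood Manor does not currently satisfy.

1, 4, 5, 6, 7, 8, 9

1. infection-control audit 298 days ago vs limit 270 → not met
2. admission agreement template present → met
3. condition 'provides memory care' holds; elopement drill 262 days ago vs limit 270 → met
4. residents per night-shift aide 15 > 11 → not met
5. dietary services review 149 days ago vs limit 120 → not met
6. activity calendar absent → not met
7. resident-rights training 578 days ago vs limit 540 → not met
8. professional liability coverage $1,300,000 < $1,500,000 → not met
9. fire-alarm system test 544 days ago vs limit 365 → not met
Not met: 1, 4, 5, 6, 7, 8, 9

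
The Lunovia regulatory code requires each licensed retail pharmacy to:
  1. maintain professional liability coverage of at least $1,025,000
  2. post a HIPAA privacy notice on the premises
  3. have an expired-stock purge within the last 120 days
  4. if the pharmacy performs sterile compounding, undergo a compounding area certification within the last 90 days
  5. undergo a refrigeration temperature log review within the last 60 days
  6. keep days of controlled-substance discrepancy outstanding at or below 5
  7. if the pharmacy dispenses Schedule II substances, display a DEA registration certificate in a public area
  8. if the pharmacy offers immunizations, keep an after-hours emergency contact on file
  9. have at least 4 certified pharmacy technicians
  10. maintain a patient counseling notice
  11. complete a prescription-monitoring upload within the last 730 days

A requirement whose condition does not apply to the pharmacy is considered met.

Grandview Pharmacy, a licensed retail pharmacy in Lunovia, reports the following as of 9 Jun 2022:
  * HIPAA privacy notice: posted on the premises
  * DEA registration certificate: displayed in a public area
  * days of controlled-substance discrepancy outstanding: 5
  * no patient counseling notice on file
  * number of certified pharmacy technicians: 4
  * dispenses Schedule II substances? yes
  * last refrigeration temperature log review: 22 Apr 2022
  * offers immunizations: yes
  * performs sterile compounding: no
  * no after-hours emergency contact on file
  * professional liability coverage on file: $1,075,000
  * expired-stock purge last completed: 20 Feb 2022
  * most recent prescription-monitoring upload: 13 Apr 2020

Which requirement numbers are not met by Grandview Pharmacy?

8, 10, 11

1. professional liability coverage $1,075,000 ≥ $1,025,000 → met
2. HIPAA privacy notice present → met
3. expired-stock purge 109 days ago vs limit 120 → met
4. condition 'performs sterile compounding' does not hold → requirement n/a → met
5. refrigeration temperature log review 48 days ago vs limit 60 → met
6. days of controlled-substance discrepancy outstanding 5 ≤ 5 → met
7. condition 'dispenses Schedule II substances' holds; DEA registration certificate present → met
8. condition 'offers immunizations' holds; after-hours emergency contact absent → not met
9. certified pharmacy technicians 4 ≥ 4 → met
10. patient counseling notice absent → not met
11. prescription-monitoring upload 787 days ago vs limit 730 → not met
Not met: 8, 10, 11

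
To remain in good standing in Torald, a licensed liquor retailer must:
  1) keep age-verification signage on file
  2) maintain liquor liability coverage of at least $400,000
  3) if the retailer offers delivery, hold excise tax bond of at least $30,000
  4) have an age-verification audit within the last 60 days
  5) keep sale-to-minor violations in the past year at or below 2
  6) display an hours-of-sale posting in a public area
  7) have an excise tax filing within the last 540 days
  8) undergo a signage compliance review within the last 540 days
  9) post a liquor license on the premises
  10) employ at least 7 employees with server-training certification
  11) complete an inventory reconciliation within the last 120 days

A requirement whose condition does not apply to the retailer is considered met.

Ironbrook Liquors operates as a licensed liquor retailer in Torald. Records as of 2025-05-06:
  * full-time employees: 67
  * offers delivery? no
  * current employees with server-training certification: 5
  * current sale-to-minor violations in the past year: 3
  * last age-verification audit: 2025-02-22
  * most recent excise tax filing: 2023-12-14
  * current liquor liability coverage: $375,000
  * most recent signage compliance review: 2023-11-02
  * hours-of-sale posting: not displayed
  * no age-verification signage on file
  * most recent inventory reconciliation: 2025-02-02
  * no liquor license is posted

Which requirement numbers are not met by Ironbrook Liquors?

1. age-verification signage absent → not met
2. liquor liability coverage $375,000 < $400,000 → not met
3. condition 'offers delivery' does not hold → requirement n/a → met
4. age-verification audit 73 days ago vs limit 60 → not met
5. sale-to-minor violations in the past year 3 > 2 → not met
6. hours-of-sale posting absent → not met
7. excise tax filing 509 days ago vs limit 540 → met
8. signage compliance review 551 days ago vs limit 540 → not met
9. liquor license absent → not met
10. employees with server-training certification 5 < 7 → not met
11. inventory reconciliation 93 days ago vs limit 120 → met
Not met: 1, 2, 4, 5, 6, 8, 9, 10

1, 2, 4, 5, 6, 8, 9, 10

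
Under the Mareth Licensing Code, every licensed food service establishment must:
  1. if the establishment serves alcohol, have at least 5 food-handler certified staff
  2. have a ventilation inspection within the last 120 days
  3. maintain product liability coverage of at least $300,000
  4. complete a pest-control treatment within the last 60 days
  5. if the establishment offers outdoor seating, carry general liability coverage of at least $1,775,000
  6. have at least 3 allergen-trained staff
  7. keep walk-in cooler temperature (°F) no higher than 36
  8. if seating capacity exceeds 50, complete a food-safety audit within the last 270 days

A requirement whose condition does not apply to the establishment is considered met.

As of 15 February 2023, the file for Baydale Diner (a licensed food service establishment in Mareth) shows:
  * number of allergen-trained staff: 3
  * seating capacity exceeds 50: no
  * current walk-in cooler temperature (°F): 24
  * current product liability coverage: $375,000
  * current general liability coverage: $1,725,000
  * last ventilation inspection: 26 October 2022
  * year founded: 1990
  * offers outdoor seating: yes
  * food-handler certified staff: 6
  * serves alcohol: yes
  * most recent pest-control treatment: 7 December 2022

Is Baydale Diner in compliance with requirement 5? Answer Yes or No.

No

5. condition 'offers outdoor seating' holds; general liability coverage $1,725,000 < $1,775,000 → not met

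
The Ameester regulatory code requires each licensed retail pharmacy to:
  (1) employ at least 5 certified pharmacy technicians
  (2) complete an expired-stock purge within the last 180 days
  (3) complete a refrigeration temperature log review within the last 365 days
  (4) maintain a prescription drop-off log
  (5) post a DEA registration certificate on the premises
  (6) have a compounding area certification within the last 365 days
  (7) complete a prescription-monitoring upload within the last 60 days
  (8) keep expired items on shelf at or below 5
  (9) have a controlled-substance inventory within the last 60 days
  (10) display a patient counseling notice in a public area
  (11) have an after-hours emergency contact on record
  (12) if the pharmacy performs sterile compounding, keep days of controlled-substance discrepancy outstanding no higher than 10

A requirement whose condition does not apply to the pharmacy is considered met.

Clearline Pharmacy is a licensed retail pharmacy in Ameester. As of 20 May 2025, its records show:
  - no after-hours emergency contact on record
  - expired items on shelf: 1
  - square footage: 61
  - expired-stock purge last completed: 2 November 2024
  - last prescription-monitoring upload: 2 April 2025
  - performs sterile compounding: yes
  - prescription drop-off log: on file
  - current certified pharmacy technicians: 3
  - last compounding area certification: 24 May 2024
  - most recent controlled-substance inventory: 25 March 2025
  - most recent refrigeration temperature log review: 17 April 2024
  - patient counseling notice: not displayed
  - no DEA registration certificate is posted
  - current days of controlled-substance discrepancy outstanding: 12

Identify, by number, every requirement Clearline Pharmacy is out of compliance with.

1. certified pharmacy technicians 3 < 5 → not met
2. expired-stock purge 199 days ago vs limit 180 → not met
3. refrigeration temperature log review 398 days ago vs limit 365 → not met
4. prescription drop-off log present → met
5. DEA registration certificate absent → not met
6. compounding area certification 361 days ago vs limit 365 → met
7. prescription-monitoring upload 48 days ago vs limit 60 → met
8. expired items on shelf 1 ≤ 5 → met
9. controlled-substance inventory 56 days ago vs limit 60 → met
10. patient counseling notice absent → not met
11. after-hours emergency contact absent → not met
12. condition 'performs sterile compounding' holds; days of controlled-substance discrepancy outstanding 12 > 10 → not met
Not met: 1, 2, 3, 5, 10, 11, 12

1, 2, 3, 5, 10, 11, 12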